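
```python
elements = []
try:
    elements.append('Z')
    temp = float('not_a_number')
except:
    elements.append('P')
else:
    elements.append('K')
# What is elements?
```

Step-by-step execution trace:
1. try: `elements.append('Z')` → elements = ['Z'].
2. `temp = float('not_a_number')` raises ValueError.
3. bare `except` matches → `elements.append('P')` → elements = ['Z', 'P'].
4. `else` is skipped (an exception was raised).
Result: ['Z', 'P']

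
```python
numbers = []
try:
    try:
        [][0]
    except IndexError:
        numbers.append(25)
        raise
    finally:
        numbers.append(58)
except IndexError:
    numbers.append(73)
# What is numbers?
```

Step-by-step execution trace:
1. Inner try: `[][0]` raises IndexError.
2. Inner `except IndexError` matches → `numbers.append(25)` → numbers = [25].
3. bare `raise` re-raises IndexError.
4. Inner `finally` runs during unwinding: `numbers.append(58)` → numbers = [25, 58].
5. Outer `except IndexError` matches → `numbers.append(73)` → numbers = [25, 58, 73].
Result: [25, 58, 73]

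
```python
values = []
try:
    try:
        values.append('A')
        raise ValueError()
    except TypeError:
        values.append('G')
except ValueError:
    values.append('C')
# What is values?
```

Step-by-step execution trace:
1. Inner try: `values.append('A')` → values = ['A'].
2. `raise ValueError()` raises ValueError.
3. Inner `except TypeError` does not match ValueError; exception propagates to outer try.
4. Outer `except ValueError` matches → `values.append('C')` → values = ['A', 'C'].
Result: ['A', 'C']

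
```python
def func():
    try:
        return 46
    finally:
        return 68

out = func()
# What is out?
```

Step-by-step execution trace:
1. `func()` enters try: `return 46` sets pending return value 46.
2. Before returning, `finally: return 68` runs and overrides the pending return.
3. func() returns 68 → out = 68.
Result: 68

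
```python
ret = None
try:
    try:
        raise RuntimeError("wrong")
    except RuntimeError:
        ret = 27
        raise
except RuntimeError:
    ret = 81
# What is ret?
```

Step-by-step execution trace:
1. Inner try: `raise RuntimeError("wrong")` raises RuntimeError.
2. Inner `except RuntimeError` matches → ret = 27.
3. bare `raise` re-raises the same RuntimeError.
4. Outer `except RuntimeError` matches → ret = 81.
Result: 81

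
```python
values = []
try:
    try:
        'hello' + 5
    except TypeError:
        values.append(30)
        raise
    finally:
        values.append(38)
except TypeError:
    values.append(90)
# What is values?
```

Step-by-step execution trace:
1. Inner try: `'hello' + 5` raises TypeError.
2. Inner `except TypeError` matches → `values.append(30)` → values = [30].
3. bare `raise` re-raises TypeError.
4. Inner `finally` runs during unwinding: `values.append(38)` → values = [30, 38].
5. Outer `except TypeError` matches → `values.append(90)` → values = [30, 38, 90].
Result: [30, 38, 90]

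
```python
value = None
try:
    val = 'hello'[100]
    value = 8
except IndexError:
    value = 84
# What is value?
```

Step-by-step execution trace:
1. `val = 'hello'[100]` raises IndexError.
2. `value = 8` is not reached.
3. `except IndexError` matches → value = 84.
Result: 84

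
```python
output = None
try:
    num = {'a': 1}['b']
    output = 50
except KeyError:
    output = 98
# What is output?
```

Step-by-step execution trace:
1. `num = {'a': 1}['b']` raises KeyError.
2. `output = 50` is not reached.
3. `except KeyError` matches → output = 98.
Result: 98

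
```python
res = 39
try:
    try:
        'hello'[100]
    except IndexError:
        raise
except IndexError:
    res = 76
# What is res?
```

Step-by-step execution trace:
1. Inner try: `'hello'[100]` raises IndexError.
2. Inner `except IndexError` matches; bare `raise` re-raises the same IndexError.
3. Outer `except IndexError` matches → res = 76.
Result: 76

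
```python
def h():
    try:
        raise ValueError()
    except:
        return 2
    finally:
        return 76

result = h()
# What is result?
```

Step-by-step execution trace:
1. `h()` enters try: `raise ValueError()` raises ValueError.
2. bare `except` matches → `return 2` sets pending return value 2.
3. Before returning, `finally: return 76` runs and overrides the pending return.
4. h() returns 76 → result = 76.
Result: 76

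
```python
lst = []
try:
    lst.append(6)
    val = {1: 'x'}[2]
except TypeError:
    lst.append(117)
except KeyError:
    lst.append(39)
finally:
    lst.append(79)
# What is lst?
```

Step-by-step execution trace:
1. try: `lst.append(6)` → lst = [6].
2. `val = {1: 'x'}[2]` raises KeyError.
3. `except TypeError` does not match KeyError; skipped.
4. `except KeyError` matches → `lst.append(39)` → lst = [6, 39].
5. finally always runs: `lst.append(79)` → lst = [6, 39, 79].
Result: [6, 39, 79]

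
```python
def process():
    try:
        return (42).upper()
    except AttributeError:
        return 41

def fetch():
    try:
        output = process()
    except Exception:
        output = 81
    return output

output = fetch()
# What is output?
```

Step-by-step execution trace:
1. `fetch()` calls `process()`.
2. In process: `(42).upper()` raises AttributeError; `except AttributeError` catches it → returns 41.
3. In fetch: `output = process()` → output = 41. No exception reaches fetch.
4. `except Exception` is skipped; fetch returns 41.
5. output = 41.
Result: 41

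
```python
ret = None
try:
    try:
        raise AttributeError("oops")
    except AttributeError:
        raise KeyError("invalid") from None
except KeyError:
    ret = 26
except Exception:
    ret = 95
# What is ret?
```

Step-by-step execution trace:
1. Inner try raises AttributeError; inner `except AttributeError` catches it.
2. `raise KeyError(...) from None` raises KeyError (from None suppresses __context__, but the active exception is still KeyError).
3. Outer `except KeyError` matches → ret = 26.
4. `except Exception` is not reached.
Result: 26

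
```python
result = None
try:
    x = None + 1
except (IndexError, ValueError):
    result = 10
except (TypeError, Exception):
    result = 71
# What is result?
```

Step-by-step execution trace:
1. `x = None + 1` raises TypeError.
2. `except (IndexError, ValueError)` does not match TypeError; skipped.
3. `except (TypeError, Exception)` matches (TypeError is in the tuple) → result = 71.
Result: 71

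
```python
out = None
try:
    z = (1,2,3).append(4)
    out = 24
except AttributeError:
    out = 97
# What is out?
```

Step-by-step execution trace:
1. `z = (1,2,3).append(4)` raises AttributeError.
2. `out = 24` is not reached.
3. `except AttributeError` matches → out = 97.
Result: 97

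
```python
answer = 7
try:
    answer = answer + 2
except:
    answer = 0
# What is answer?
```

Step-by-step execution trace:
1. answer starts at 7.
2. try: `answer = answer + 2` → answer = 9. No exception raised.
3. `except` is skipped.
Result: 9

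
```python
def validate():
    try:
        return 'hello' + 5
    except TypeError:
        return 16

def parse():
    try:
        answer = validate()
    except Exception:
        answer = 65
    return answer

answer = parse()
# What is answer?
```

Step-by-step execution trace:
1. `parse()` calls `validate()`.
2. In validate: `'hello' + 5` raises TypeError; `except TypeError` catches it → returns 16.
3. In parse: `answer = validate()` → answer = 16. No exception reaches parse.
4. `except Exception` is skipped; parse returns 16.
5. answer = 16.
Result: 16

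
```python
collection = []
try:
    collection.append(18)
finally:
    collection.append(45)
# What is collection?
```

Step-by-step execution trace:
1. try: `collection.append(18)` → collection = [18].
2. The try body completes without raising.
3. finally always runs: `collection.append(45)` → collection = [18, 45].
Result: [18, 45]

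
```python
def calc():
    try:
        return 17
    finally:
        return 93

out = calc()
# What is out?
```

Step-by-step execution trace:
1. `calc()` enters try: `return 17` sets pending return value 17.
2. Before returning, `finally: return 93` runs and overrides the pending return.
3. calc() returns 93 → out = 93.
Result: 93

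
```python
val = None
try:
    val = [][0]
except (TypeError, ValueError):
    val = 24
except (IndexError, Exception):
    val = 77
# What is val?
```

Step-by-step execution trace:
1. `val = [][0]` raises IndexError.
2. `except (TypeError, ValueError)` does not match IndexError; skipped.
3. `except (IndexError, Exception)` matches (IndexError is in the tuple) → val = 77.
Result: 77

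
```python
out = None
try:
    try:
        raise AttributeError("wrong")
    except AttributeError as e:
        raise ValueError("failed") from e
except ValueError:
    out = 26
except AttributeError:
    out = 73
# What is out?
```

Step-by-step execution trace:
1. Inner try raises AttributeError; inner `except AttributeError as e` catches it.
2. `raise ValueError(...) from e` raises ValueError (AttributeError is attached as __cause__, but only ValueError is active).
3. Outer `except ValueError` matches → out = 26.
4. `except AttributeError` is not reached.
Result: 26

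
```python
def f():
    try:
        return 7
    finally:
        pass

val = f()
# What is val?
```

Step-by-step execution trace:
1. `f()` enters try: `return 7` sets pending return value 7.
2. Before returning, `finally: pass` runs (no effect).
3. f() returns 7 → val = 7.
Result: 7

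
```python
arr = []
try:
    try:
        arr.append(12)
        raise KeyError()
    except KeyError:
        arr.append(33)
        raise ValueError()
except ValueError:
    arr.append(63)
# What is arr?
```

Step-by-step execution trace:
1. Inner try: `arr.append(12)` → arr = [12].
2. `raise KeyError()` raises KeyError.
3. Inner `except KeyError` matches → `arr.append(33)` → arr = [12, 33].
4. `raise ValueError()` raises ValueError; propagates to outer try.
5. Outer `except ValueError` matches → `arr.append(63)` → arr = [12, 33, 63].
Result: [12, 33, 63]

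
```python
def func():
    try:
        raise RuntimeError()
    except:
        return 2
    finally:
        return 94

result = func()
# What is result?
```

Step-by-step execution trace:
1. `func()` enters try: `raise RuntimeError()` raises RuntimeError.
2. bare `except` matches → `return 2` sets pending return value 2.
3. Before returning, `finally: return 94` runs and overrides the pending return.
4. func() returns 94 → result = 94.
Result: 94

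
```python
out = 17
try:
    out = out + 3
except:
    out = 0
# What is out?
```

Step-by-step execution trace:
1. out starts at 17.
2. try: `out = out + 3` → out = 20. No exception raised.
3. `except` is skipped.
Result: 20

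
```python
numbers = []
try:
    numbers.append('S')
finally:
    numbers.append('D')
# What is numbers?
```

Step-by-step execution trace:
1. try: `numbers.append('S')` → numbers = ['S'].
2. The try body completes without raising.
3. finally always runs: `numbers.append('D')` → numbers = ['S', 'D'].
Result: ['S', 'D']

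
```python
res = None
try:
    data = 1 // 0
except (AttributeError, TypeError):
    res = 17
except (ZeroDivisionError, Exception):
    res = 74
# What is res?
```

Step-by-step execution trace:
1. `data = 1 // 0` raises ZeroDivisionError.
2. `except (AttributeError, TypeError)` does not match ZeroDivisionError; skipped.
3. `except (ZeroDivisionError, Exception)` matches (ZeroDivisionError is in the tuple) → res = 74.
Result: 74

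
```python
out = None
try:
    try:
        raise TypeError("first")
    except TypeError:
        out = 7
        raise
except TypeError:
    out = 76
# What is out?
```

Step-by-step execution trace:
1. Inner try: `raise TypeError("first")` raises TypeError.
2. Inner `except TypeError` matches → out = 7.
3. bare `raise` re-raises the same TypeError.
4. Outer `except TypeError` matches → out = 76.
Result: 76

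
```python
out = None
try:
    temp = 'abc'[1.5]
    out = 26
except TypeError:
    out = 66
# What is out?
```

Step-by-step execution trace:
1. `temp = 'abc'[1.5]` raises TypeError.
2. `out = 26` is not reached.
3. `except TypeError` matches → out = 66.
Result: 66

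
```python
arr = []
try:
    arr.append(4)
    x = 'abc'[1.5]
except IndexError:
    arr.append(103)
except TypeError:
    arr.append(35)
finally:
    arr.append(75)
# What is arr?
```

Step-by-step execution trace:
1. try: `arr.append(4)` → arr = [4].
2. `x = 'abc'[1.5]` raises TypeError.
3. `except IndexError` does not match TypeError; skipped.
4. `except TypeError` matches → `arr.append(35)` → arr = [4, 35].
5. finally always runs: `arr.append(75)` → arr = [4, 35, 75].
Result: [4, 35, 75]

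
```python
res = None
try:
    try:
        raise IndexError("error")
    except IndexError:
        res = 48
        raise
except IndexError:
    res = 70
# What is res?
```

Step-by-step execution trace:
1. Inner try: `raise IndexError("error")` raises IndexError.
2. Inner `except IndexError` matches → res = 48.
3. bare `raise` re-raises the same IndexError.
4. Outer `except IndexError` matches → res = 70.
Result: 70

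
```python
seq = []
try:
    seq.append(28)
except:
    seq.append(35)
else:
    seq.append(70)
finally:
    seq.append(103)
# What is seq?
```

Step-by-step execution trace:
1. try: `seq.append(28)` → seq = [28]. No exception raised.
2. `except` is skipped.
3. `else` runs: `seq.append(70)` → seq = [28, 70].
4. `finally` always runs: `seq.append(103)` → seq = [28, 70, 103].
Result: [28, 70, 103]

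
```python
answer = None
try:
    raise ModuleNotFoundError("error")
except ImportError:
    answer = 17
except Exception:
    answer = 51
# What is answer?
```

Step-by-step execution trace:
1. `raise ModuleNotFoundError(...)` raises ModuleNotFoundError.
2. `except ImportError` matches (ModuleNotFoundError is a subclass of ImportError) → answer = 17.
3. `except Exception` is not reached.
Result: 17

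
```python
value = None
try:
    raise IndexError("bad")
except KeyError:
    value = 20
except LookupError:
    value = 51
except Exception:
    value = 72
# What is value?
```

Step-by-step execution trace:
1. `raise IndexError(...)` raises IndexError.
2. `except KeyError` does not match (IndexError is not a subclass of KeyError); skipped.
3. `except LookupError` matches (IndexError is a subclass of LookupError) → value = 51.
4. `except Exception` is not reached.
Result: 51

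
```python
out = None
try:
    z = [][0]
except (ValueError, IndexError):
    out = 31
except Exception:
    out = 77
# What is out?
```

Step-by-step execution trace:
1. `z = [][0]` raises IndexError.
2. `except (ValueError, IndexError)` matches (IndexError is in the tuple) → out = 31.
3. `except Exception` is not reached.
Result: 31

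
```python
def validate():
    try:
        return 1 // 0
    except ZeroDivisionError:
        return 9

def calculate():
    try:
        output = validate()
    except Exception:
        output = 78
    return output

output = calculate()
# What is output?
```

Step-by-step execution trace:
1. `calculate()` calls `validate()`.
2. In validate: `1 // 0` raises ZeroDivisionError; `except ZeroDivisionError` catches it → returns 9.
3. In calculate: `output = validate()` → output = 9. No exception reaches calculate.
4. `except Exception` is skipped; calculate returns 9.
5. output = 9.
Result: 9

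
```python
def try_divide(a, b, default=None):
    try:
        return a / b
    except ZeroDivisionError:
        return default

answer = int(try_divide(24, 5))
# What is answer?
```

Step-by-step execution trace:
1. `try_divide(24, 5)` enters try: `return 24 / 5` → returns 4.8. No exception raised.
2. `except ZeroDivisionError` is skipped.
3. `int(4.8)` → 4 → answer = 4.
Result: 4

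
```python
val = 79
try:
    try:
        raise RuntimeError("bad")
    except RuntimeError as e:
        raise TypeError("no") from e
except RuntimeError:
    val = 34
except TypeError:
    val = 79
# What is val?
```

Step-by-step execution trace:
1. Inner try raises RuntimeError; inner `except RuntimeError as e` catches it.
2. `raise TypeError(...) from e` raises TypeError (RuntimeError is attached as __cause__, but only TypeError is active).
3. Outer `except RuntimeError` does not match TypeError; skipped.
4. Outer `except TypeError` matches → val = 79.
Result: 79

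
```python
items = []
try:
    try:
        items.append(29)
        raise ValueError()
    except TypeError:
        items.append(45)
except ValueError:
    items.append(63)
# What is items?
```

Step-by-step execution trace:
1. Inner try: `items.append(29)` → items = [29].
2. `raise ValueError()` raises ValueError.
3. Inner `except TypeError` does not match ValueError; exception propagates to outer try.
4. Outer `except ValueError` matches → `items.append(63)` → items = [29, 63].
Result: [29, 63]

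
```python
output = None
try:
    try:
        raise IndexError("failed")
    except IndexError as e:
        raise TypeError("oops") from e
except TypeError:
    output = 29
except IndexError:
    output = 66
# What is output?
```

Step-by-step execution trace:
1. Inner try raises IndexError; inner `except IndexError as e` catches it.
2. `raise TypeError(...) from e` raises TypeError (IndexError is attached as __cause__, but only TypeError is active).
3. Outer `except TypeError` matches → output = 29.
4. `except IndexError` is not reached.
Result: 29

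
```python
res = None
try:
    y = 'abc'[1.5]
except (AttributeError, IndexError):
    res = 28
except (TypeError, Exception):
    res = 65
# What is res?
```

Step-by-step execution trace:
1. `y = 'abc'[1.5]` raises TypeError.
2. `except (AttributeError, IndexError)` does not match TypeError; skipped.
3. `except (TypeError, Exception)` matches (TypeError is in the tuple) → res = 65.
Result: 65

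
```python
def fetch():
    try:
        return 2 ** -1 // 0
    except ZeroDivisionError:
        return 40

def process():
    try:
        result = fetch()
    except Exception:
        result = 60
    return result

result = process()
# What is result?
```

Step-by-step execution trace:
1. `process()` calls `fetch()`.
2. In fetch: `2 ** -1 // 0` raises ZeroDivisionError; `except ZeroDivisionError` catches it → returns 40.
3. In process: `result = fetch()` → result = 40. No exception reaches process.
4. `except Exception` is skipped; process returns 40.
5. result = 40.
Result: 40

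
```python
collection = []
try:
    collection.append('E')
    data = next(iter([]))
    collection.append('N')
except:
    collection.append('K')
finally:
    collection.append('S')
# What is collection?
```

Step-by-step execution trace:
1. try: `collection.append('E')` → collection = ['E'].
2. `data = next(iter([]))` raises StopIteration; `collection.append('N')` is not reached.
3. bare `except` matches → `collection.append('K')` → collection = ['E', 'K'].
4. finally always runs: `collection.append('S')` → collection = ['E', 'K', 'S'].
Result: ['E', 'K', 'S']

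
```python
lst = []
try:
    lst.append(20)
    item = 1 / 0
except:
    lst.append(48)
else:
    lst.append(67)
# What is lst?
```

Step-by-step execution trace:
1. try: `lst.append(20)` → lst = [20].
2. `item = 1 / 0` raises ZeroDivisionError.
3. bare `except` matches → `lst.append(48)` → lst = [20, 48].
4. `else` is skipped (an exception was raised).
Result: [20, 48]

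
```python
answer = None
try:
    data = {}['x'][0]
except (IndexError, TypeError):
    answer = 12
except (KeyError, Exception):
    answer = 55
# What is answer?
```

Step-by-step execution trace:
1. `data = {}['x'][0]` raises KeyError.
2. `except (IndexError, TypeError)` does not match KeyError; skipped.
3. `except (KeyError, Exception)` matches (KeyError is in the tuple) → answer = 55.
Result: 55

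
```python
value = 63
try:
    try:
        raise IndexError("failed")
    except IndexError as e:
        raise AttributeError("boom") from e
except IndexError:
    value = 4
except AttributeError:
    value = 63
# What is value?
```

Step-by-step execution trace:
1. Inner try raises IndexError; inner `except IndexError as e` catches it.
2. `raise AttributeError(...) from e` raises AttributeError (IndexError is attached as __cause__, but only AttributeError is active).
3. Outer `except IndexError` does not match AttributeError; skipped.
4. Outer `except AttributeError` matches → value = 63.
Result: 63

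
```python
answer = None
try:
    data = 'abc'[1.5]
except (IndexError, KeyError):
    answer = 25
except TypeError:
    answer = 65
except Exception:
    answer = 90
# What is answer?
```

Step-by-step execution trace:
1. `data = 'abc'[1.5]` raises TypeError.
2. `except (IndexError, KeyError)` does not match TypeError; skipped.
3. `except TypeError` matches (exact type match) → answer = 65.
4. `except Exception` is not reached.
Result: 65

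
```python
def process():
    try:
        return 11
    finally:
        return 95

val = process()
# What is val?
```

Step-by-step execution trace:
1. `process()` enters try: `return 11` sets pending return value 11.
2. Before returning, `finally: return 95` runs and overrides the pending return.
3. process() returns 95 → val = 95.
Result: 95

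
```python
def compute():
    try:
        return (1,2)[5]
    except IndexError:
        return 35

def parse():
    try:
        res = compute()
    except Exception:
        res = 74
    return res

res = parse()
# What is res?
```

Step-by-step execution trace:
1. `parse()` calls `compute()`.
2. In compute: `(1,2)[5]` raises IndexError; `except IndexError` catches it → returns 35.
3. In parse: `res = compute()` → res = 35. No exception reaches parse.
4. `except Exception` is skipped; parse returns 35.
5. res = 35.
Result: 35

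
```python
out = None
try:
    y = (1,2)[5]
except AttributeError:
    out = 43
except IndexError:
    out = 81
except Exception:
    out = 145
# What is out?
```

Step-by-step execution trace:
1. `y = (1,2)[5]` raises IndexError.
2. `except AttributeError` does not match IndexError; skipped.
3. `except IndexError` matches → out = 81.
4. Remaining except clauses are skipped.
Result: 81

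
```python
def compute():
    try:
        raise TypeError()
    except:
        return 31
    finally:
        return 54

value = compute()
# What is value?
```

Step-by-step execution trace:
1. `compute()` enters try: `raise TypeError()` raises TypeError.
2. bare `except` matches → `return 31` sets pending return value 31.
3. Before returning, `finally: return 54` runs and overrides the pending return.
4. compute() returns 54 → value = 54.
Result: 54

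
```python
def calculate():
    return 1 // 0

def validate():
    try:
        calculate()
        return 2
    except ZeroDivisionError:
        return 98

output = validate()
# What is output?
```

Step-by-step execution trace:
1. `validate()` calls `calculate()`.
2. `calculate()` evaluates `1 // 0`, which raises ZeroDivisionError; it propagates to the caller.
3. `return 2` is not reached.
4. `except ZeroDivisionError` in validate matches → returns 98.
5. output = 98.
Result: 98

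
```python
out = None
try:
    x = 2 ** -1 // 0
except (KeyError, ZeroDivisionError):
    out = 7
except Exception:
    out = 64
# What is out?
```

Step-by-step execution trace:
1. `x = 2 ** -1 // 0` raises ZeroDivisionError.
2. `except (KeyError, ZeroDivisionError)` matches (ZeroDivisionError is in the tuple) → out = 7.
3. `except Exception` is not reached.
Result: 7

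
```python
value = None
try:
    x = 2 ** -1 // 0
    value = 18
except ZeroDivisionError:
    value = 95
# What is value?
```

Step-by-step execution trace:
1. `x = 2 ** -1 // 0` raises ZeroDivisionError.
2. `value = 18` is not reached.
3. `except ZeroDivisionError` matches → value = 95.
Result: 95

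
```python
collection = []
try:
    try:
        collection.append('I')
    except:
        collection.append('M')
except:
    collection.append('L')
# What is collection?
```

Step-by-step execution trace:
1. Inner try: `collection.append('I')` → collection = ['I']. No exception raised.
2. Inner `except` is skipped.
3. Inner try completes normally; outer `except` is skipped.
Result: ['I']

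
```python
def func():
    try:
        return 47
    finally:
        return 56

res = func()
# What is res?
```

Step-by-step execution trace:
1. `func()` enters try: `return 47` sets pending return value 47.
2. Before returning, `finally: return 56` runs and overrides the pending return.
3. func() returns 56 → res = 56.
Result: 56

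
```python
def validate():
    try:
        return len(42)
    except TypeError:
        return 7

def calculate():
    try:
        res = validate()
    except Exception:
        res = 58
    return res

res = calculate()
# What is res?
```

Step-by-step execution trace:
1. `calculate()` calls `validate()`.
2. In validate: `len(42)` raises TypeError; `except TypeError` catches it → returns 7.
3. In calculate: `res = validate()` → res = 7. No exception reaches calculate.
4. `except Exception` is skipped; calculate returns 7.
5. res = 7.
Result: 7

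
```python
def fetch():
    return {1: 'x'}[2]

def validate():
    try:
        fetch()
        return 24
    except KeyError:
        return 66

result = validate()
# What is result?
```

Step-by-step execution trace:
1. `validate()` calls `fetch()`.
2. `fetch()` evaluates `{1: 'x'}[2]`, which raises KeyError; it propagates to the caller.
3. `return 24` is not reached.
4. `except KeyError` in validate matches → returns 66.
5. result = 66.
Result: 66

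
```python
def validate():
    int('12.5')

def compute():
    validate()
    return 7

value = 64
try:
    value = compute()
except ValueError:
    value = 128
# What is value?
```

Step-by-step execution trace:
1. value starts at 64.
2. try: `compute()` calls `validate()`.
3. `validate()` evaluates `int('12.5')`, which raises ValueError; it propagates through compute (uncaught).
4. `return 7` in compute is not reached; the assignment to value does not complete.
5. `except ValueError` matches → value = 128.
Result: 128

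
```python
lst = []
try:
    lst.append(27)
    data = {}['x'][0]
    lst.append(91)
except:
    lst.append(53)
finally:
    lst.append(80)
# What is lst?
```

Step-by-step execution trace:
1. try: `lst.append(27)` → lst = [27].
2. `data = {}['x'][0]` raises KeyError; `lst.append(91)` is not reached.
3. bare `except` matches → `lst.append(53)` → lst = [27, 53].
4. finally always runs: `lst.append(80)` → lst = [27, 53, 80].
Result: [27, 53, 80]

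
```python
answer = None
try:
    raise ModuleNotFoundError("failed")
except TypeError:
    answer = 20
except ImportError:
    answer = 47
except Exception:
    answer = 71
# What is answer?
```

Step-by-step execution trace:
1. `raise ModuleNotFoundError(...)` raises ModuleNotFoundError.
2. `except TypeError` does not match (ModuleNotFoundError is not a subclass of TypeError); skipped.
3. `except ImportError` matches (ModuleNotFoundError is a subclass of ImportError) → answer = 47.
4. `except Exception` is not reached.
Result: 47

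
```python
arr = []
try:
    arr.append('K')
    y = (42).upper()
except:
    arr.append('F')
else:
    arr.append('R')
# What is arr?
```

Step-by-step execution trace:
1. try: `arr.append('K')` → arr = ['K'].
2. `y = (42).upper()` raises AttributeError.
3. bare `except` matches → `arr.append('F')` → arr = ['K', 'F'].
4. `else` is skipped (an exception was raised).
Result: ['K', 'F']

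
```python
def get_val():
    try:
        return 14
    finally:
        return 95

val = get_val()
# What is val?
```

Step-by-step execution trace:
1. `get_val()` enters try: `return 14` sets pending return value 14.
2. Before returning, `finally: return 95` runs and overrides the pending return.
3. get_val() returns 95 → val = 95.
Result: 95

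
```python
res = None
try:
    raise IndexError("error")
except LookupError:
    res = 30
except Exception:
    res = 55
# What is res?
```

Step-by-step execution trace:
1. `raise IndexError(...)` raises IndexError.
2. `except LookupError` matches (IndexError is a subclass of LookupError) → res = 30.
3. `except Exception` is not reached.
Result: 30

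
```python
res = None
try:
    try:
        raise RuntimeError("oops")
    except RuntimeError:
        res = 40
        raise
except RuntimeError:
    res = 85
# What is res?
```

Step-by-step execution trace:
1. Inner try: `raise RuntimeError("oops")` raises RuntimeError.
2. Inner `except RuntimeError` matches → res = 40.
3. bare `raise` re-raises the same RuntimeError.
4. Outer `except RuntimeError` matches → res = 85.
Result: 85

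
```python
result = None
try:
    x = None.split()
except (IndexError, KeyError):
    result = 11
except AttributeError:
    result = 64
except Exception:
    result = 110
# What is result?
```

Step-by-step execution trace:
1. `x = None.split()` raises AttributeError.
2. `except (IndexError, KeyError)` does not match AttributeError; skipped.
3. `except AttributeError` matches (exact type match) → result = 64.
4. `except Exception` is not reached.
Result: 64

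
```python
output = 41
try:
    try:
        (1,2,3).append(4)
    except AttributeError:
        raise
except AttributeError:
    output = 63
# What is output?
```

Step-by-step execution trace:
1. Inner try: `(1,2,3).append(4)` raises AttributeError.
2. Inner `except AttributeError` matches; bare `raise` re-raises the same AttributeError.
3. Outer `except AttributeError` matches → output = 63.
Result: 63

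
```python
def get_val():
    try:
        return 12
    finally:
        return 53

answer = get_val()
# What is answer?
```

Step-by-step execution trace:
1. `get_val()` enters try: `return 12` sets pending return value 12.
2. Before returning, `finally: return 53` runs and overrides the pending return.
3. get_val() returns 53 → answer = 53.
Result: 53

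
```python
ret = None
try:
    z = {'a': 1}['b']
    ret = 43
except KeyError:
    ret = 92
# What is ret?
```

Step-by-step execution trace:
1. `z = {'a': 1}['b']` raises KeyError.
2. `ret = 43` is not reached.
3. `except KeyError` matches → ret = 92.
Result: 92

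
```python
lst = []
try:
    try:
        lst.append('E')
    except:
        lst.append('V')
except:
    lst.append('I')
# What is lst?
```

Step-by-step execution trace:
1. Inner try: `lst.append('E')` → lst = ['E']. No exception raised.
2. Inner `except` is skipped.
3. Inner try completes normally; outer `except` is skipped.
Result: ['E']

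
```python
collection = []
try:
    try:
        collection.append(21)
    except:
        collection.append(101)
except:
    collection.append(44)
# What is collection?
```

Step-by-step execution trace:
1. Inner try: `collection.append(21)` → collection = [21]. No exception raised.
2. Inner `except` is skipped.
3. Inner try completes normally; outer `except` is skipped.
Result: [21]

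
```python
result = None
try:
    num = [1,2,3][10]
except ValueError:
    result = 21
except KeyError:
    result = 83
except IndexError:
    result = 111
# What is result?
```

Step-by-step execution trace:
1. `num = [1,2,3][10]` raises IndexError.
2. `except ValueError` does not match IndexError; skipped.
3. `except KeyError` does not match IndexError; skipped.
4. `except IndexError` matches → result = 111.
Result: 111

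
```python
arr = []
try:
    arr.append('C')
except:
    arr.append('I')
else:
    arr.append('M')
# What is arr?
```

Step-by-step execution trace:
1. try: `arr.append('C')` → arr = ['C']. No exception raised.
2. `except` is skipped.
3. `else` runs (try completed without exception): `arr.append('M')` → arr = ['C', 'M'].
Result: ['C', 'M']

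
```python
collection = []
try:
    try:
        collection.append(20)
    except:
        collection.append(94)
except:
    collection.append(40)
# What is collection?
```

Step-by-step execution trace:
1. Inner try: `collection.append(20)` → collection = [20]. No exception raised.
2. Inner `except` is skipped.
3. Inner try completes normally; outer `except` is skipped.
Result: [20]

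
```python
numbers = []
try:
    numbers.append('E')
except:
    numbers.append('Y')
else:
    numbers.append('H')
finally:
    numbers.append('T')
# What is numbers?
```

Step-by-step execution trace:
1. try: `numbers.append('E')` → numbers = ['E']. No exception raised.
2. `except` is skipped.
3. `else` runs: `numbers.append('H')` → numbers = ['E', 'H'].
4. `finally` always runs: `numbers.append('T')` → numbers = ['E', 'H', 'T'].
Result: ['E', 'H', 'T']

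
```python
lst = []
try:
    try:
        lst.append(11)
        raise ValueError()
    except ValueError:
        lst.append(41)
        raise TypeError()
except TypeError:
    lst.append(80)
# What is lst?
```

Step-by-step execution trace:
1. Inner try: `lst.append(11)` → lst = [11].
2. `raise ValueError()` raises ValueError.
3. Inner `except ValueError` matches → `lst.append(41)` → lst = [11, 41].
4. `raise TypeError()` raises TypeError; propagates to outer try.
5. Outer `except TypeError` matches → `lst.append(80)` → lst = [11, 41, 80].
Result: [11, 41, 80]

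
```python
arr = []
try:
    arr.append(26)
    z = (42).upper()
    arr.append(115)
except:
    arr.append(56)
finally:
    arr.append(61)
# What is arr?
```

Step-by-step execution trace:
1. try: `arr.append(26)` → arr = [26].
2. `z = (42).upper()` raises AttributeError; `arr.append(115)` is not reached.
3. bare `except` matches → `arr.append(56)` → arr = [26, 56].
4. finally always runs: `arr.append(61)` → arr = [26, 56, 61].
Result: [26, 56, 61]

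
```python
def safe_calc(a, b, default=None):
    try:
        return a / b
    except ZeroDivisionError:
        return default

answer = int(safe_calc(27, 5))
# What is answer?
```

Step-by-step execution trace:
1. `safe_calc(27, 5)` enters try: `return 27 / 5` → returns 5.4. No exception raised.
2. `except ZeroDivisionError` is skipped.
3. `int(5.4)` → 5 → answer = 5.
Result: 5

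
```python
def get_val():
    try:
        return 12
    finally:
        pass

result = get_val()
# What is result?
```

Step-by-step execution trace:
1. `get_val()` enters try: `return 12` sets pending return value 12.
2. Before returning, `finally: pass` runs (no effect).
3. get_val() returns 12 → result = 12.
Result: 12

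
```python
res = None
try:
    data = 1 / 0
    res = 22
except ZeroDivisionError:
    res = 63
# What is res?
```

Step-by-step execution trace:
1. `data = 1 / 0` raises ZeroDivisionError.
2. `res = 22` is not reached.
3. `except ZeroDivisionError` matches → res = 63.
Result: 63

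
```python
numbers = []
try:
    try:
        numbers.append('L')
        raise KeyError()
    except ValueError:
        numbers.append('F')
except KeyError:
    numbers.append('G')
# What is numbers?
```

Step-by-step execution trace:
1. Inner try: `numbers.append('L')` → numbers = ['L'].
2. `raise KeyError()` raises KeyError.
3. Inner `except ValueError` does not match KeyError; exception propagates to outer try.
4. Outer `except KeyError` matches → `numbers.append('G')` → numbers = ['L', 'G'].
Result: ['L', 'G']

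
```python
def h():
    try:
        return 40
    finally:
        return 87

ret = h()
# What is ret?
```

Step-by-step execution trace:
1. `h()` enters try: `return 40` sets pending return value 40.
2. Before returning, `finally: return 87` runs and overrides the pending return.
3. h() returns 87 → ret = 87.
Result: 87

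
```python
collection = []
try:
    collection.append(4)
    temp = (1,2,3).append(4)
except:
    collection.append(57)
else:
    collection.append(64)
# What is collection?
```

Step-by-step execution trace:
1. try: `collection.append(4)` → collection = [4].
2. `temp = (1,2,3).append(4)` raises AttributeError.
3. bare `except` matches → `collection.append(57)` → collection = [4, 57].
4. `else` is skipped (an exception was raised).
Result: [4, 57]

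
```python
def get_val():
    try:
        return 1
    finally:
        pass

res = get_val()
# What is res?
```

Step-by-step execution trace:
1. `get_val()` enters try: `return 1` sets pending return value 1.
2. Before returning, `finally: pass` runs (no effect).
3. get_val() returns 1 → res = 1.
Result: 1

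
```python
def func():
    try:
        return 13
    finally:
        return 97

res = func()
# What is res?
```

Step-by-step execution trace:
1. `func()` enters try: `return 13` sets pending return value 13.
2. Before returning, `finally: return 97` runs and overrides the pending return.
3. func() returns 97 → res = 97.
Result: 97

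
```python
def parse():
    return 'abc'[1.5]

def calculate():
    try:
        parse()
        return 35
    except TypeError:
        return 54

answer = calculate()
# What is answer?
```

Step-by-step execution trace:
1. `calculate()` calls `parse()`.
2. `parse()` evaluates `'abc'[1.5]`, which raises TypeError; it propagates to the caller.
3. `return 35` is not reached.
4. `except TypeError` in calculate matches → returns 54.
5. answer = 54.
Result: 54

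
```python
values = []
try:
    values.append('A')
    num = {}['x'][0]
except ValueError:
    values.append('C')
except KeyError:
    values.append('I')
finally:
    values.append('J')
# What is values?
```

Step-by-step execution trace:
1. try: `values.append('A')` → values = ['A'].
2. `num = {}['x'][0]` raises KeyError.
3. `except ValueError` does not match KeyError; skipped.
4. `except KeyError` matches → `values.append('I')` → values = ['A', 'I'].
5. finally always runs: `values.append('J')` → values = ['A', 'I', 'J'].
Result: ['A', 'I', 'J']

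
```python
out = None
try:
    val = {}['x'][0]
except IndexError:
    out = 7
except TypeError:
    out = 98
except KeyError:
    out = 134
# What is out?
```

Step-by-step execution trace:
1. `val = {}['x'][0]` raises KeyError.
2. `except IndexError` does not match KeyError; skipped.
3. `except TypeError` does not match KeyError; skipped.
4. `except KeyError` matches → out = 134.
Result: 134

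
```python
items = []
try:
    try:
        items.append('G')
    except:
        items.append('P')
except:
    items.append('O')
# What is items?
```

Step-by-step execution trace:
1. Inner try: `items.append('G')` → items = ['G']. No exception raised.
2. Inner `except` is skipped.
3. Inner try completes normally; outer `except` is skipped.
Result: ['G']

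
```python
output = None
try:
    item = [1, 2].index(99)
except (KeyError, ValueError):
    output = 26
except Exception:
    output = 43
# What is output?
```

Step-by-step execution trace:
1. `item = [1, 2].index(99)` raises ValueError.
2. `except (KeyError, ValueError)` matches (ValueError is in the tuple) → output = 26.
3. `except Exception` is not reached.
Result: 26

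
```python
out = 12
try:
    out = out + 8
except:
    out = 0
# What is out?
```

Step-by-step execution trace:
1. out starts at 12.
2. try: `out = out + 8` → out = 20. No exception raised.
3. `except` is skipped.
Result: 20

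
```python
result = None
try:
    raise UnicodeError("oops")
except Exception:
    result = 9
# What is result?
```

Step-by-step execution trace:
1. `raise UnicodeError(...)` raises UnicodeError.
2. `except Exception` matches (UnicodeError is a subclass of Exception) → result = 9.
Result: 9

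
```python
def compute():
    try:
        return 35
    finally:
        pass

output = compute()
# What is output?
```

Step-by-step execution trace:
1. `compute()` enters try: `return 35` sets pending return value 35.
2. Before returning, `finally: pass` runs (no effect).
3. compute() returns 35 → output = 35.
Result: 35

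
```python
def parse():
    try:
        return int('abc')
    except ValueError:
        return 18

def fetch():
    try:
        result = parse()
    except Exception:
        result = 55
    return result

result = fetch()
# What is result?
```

Step-by-step execution trace:
1. `fetch()` calls `parse()`.
2. In parse: `int('abc')` raises ValueError; `except ValueError` catches it → returns 18.
3. In fetch: `result = parse()` → result = 18. No exception reaches fetch.
4. `except Exception` is skipped; fetch returns 18.
5. result = 18.
Result: 18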